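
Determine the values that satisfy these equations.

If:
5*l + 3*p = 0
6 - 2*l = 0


Then:
l = 3
p = -5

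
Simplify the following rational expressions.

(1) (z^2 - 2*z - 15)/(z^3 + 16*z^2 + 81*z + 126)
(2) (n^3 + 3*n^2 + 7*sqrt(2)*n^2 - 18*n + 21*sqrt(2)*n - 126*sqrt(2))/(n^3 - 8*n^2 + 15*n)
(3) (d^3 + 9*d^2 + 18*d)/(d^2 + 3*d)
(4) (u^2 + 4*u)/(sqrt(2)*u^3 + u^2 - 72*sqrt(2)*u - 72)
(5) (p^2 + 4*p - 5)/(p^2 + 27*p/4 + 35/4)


(1) = (z - 5)/(z^2 + 13*z + 42)
(2) = (n^2 + n*(6 + 7*sqrt(2)) + 42*sqrt(2))/(n^2 - 5*n)
(3) = d + 6
(4) = (u^2 + 4*u)/(sqrt(2)*u^3 + u^2 - 72*sqrt(2)*u - 72)
(5) = (4*p - 4)/(4*p + 7)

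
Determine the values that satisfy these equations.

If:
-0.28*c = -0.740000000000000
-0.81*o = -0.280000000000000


Then:
c = 2.64
o = 0.35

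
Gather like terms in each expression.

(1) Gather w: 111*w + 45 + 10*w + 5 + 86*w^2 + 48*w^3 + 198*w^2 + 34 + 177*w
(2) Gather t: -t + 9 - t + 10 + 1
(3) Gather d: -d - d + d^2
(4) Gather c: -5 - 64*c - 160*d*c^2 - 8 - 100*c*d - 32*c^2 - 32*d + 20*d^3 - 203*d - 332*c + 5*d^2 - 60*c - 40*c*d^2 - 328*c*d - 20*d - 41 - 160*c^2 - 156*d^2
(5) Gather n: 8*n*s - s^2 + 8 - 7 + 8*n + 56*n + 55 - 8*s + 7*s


(1) = 48*w^3 + 284*w^2 + 298*w + 84
(2) = 20 - 2*t
(3) = d^2 - 2*d
(4) = c^2*(-160*d - 192) + c*(-40*d^2 - 428*d - 456) + 20*d^3 - 151*d^2 - 255*d - 54
(5) = n*(8*s + 64) - s^2 - s + 56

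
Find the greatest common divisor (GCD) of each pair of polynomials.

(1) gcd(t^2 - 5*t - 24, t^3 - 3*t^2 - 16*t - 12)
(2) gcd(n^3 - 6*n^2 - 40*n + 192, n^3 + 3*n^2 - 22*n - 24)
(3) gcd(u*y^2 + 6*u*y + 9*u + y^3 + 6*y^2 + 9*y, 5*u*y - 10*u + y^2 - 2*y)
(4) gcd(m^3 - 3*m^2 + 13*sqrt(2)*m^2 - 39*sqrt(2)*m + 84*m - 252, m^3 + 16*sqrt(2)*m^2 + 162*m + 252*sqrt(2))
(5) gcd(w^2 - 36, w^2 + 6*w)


(1) = gcd((t - 8)*(t + 3), (t - 6)*(t + 1)*(t + 2)) = 1
(2) = n^2 + 2*n - 24
(3) = 1
(4) = gcd((m - 3)*(m + 6*sqrt(2))*(m + 7*sqrt(2)), (m + 3*sqrt(2))*(m + 6*sqrt(2))*(m + 7*sqrt(2))) = m^2 + 13*sqrt(2)*m + 84
(5) = w + 6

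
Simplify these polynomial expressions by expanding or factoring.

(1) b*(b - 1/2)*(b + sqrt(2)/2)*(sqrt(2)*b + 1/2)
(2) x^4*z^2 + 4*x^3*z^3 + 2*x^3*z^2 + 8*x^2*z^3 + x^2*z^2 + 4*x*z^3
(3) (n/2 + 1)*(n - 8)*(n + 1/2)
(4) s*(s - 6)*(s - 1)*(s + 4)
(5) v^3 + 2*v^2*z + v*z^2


(1) = sqrt(2)*b^4 - sqrt(2)*b^3/2 + 3*b^3/2 - 3*b^2/4 + sqrt(2)*b^2/4 - sqrt(2)*b/8
(2) = x*(x + 4*z)*(x*z + z)^2
(3) = n^3/2 - 11*n^2/4 - 19*n/2 - 4
(4) = s^4 - 3*s^3 - 22*s^2 + 24*s
(5) = v*(v + z)^2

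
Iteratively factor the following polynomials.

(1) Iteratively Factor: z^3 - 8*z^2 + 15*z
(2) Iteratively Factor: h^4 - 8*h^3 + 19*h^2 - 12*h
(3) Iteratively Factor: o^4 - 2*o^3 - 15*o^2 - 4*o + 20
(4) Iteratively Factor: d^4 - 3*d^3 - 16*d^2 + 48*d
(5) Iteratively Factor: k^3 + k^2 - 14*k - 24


(1) = (z)*(z^2 - 8*z + 15) = z*(z - 3)*(z - 5)
(2) = (h - 1)*(h^3 - 7*h^2 + 12*h) = (h - 3)*(h - 1)*(h^2 - 4*h) = h*(h - 3)*(h - 1)*(h - 4)
(3) = (o - 5)*(o^3 + 3*o^2 - 4) = (o - 5)*(o + 2)*(o^2 + o - 2) = (o - 5)*(o + 2)^2*(o - 1)
(4) = (d + 4)*(d^3 - 7*d^2 + 12*d) = (d - 4)*(d + 4)*(d^2 - 3*d) = (d - 4)*(d - 3)*(d + 4)*(d)
(5) = (k + 2)*(k^2 - k - 12) = (k + 2)*(k + 3)*(k - 4)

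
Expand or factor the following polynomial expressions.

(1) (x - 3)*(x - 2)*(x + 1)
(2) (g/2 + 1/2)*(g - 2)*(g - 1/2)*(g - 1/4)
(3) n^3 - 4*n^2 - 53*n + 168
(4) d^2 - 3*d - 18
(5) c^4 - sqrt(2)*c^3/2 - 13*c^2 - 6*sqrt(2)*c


(1) = x^3 - 4*x^2 + x + 6
(2) = g^4/2 - 7*g^3/8 - 9*g^2/16 + 11*g/16 - 1/8
(3) = (n - 8)*(n - 3)*(n + 7)
(4) = (d - 6)*(d + 3)
(5) = c*(c - 3*sqrt(2))*(c + sqrt(2)/2)*(c + 2*sqrt(2))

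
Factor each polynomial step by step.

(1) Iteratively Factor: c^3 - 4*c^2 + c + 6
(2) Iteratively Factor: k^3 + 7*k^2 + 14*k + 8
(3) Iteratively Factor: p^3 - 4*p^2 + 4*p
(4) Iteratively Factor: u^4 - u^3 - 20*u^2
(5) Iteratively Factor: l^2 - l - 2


(1) = (c - 3)*(c^2 - c - 2) = (c - 3)*(c - 2)*(c + 1)
(2) = (k + 4)*(k^2 + 3*k + 2) = (k + 1)*(k + 4)*(k + 2)
(3) = (p - 2)*(p^2 - 2*p) = p*(p - 2)*(p - 2)
(4) = (u)*(u^3 - u^2 - 20*u) = u^2*(u^2 - u - 20) = u^2*(u + 4)*(u - 5)
(5) = (l + 1)*(l - 2)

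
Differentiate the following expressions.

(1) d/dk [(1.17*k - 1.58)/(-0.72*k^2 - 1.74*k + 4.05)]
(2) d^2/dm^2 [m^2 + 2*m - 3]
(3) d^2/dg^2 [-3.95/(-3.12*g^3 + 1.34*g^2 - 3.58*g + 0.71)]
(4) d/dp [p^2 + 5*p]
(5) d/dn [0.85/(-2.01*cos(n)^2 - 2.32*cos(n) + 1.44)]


(1) = (0.8424*k^2 - 2.2752*k + 1.9893)/(0.5184*k^4 + 2.5056*k^3 - 2.8044*k^2 - 14.094*k + 16.4025)
(2) = 2
(3) = ((10.586 - 73.944*g)*(3.12*g^3 - 1.34*g^2 + 3.58*g - 0.71) + 3.95*(9.36*g^2 - 2.68*g + 3.58)*(18.72*g^2 - 5.36*g + 7.16))/(3.12*g^3 - 1.34*g^2 + 3.58*g - 0.71)^3
(4) = 2*p + 5
(5) = -(3.417*cos(n) + 1.972)*sin(n)/(2.01*cos(n)^2 + 2.32*cos(n) - 1.44)^2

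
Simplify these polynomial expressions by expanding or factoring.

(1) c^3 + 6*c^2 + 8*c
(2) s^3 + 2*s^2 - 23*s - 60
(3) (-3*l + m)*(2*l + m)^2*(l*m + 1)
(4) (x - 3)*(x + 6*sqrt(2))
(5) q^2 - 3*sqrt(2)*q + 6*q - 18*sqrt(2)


(1) = c*(c + 2)*(c + 4)
(2) = (s - 5)*(s + 3)*(s + 4)
(3) = -12*l^4*m - 8*l^3*m^2 - 12*l^3 + l^2*m^3 - 8*l^2*m + l*m^4 + l*m^2 + m^3
(4) = x^2 - 3*x + 6*sqrt(2)*x - 18*sqrt(2)
(5) = (q + 6)*(q - 3*sqrt(2))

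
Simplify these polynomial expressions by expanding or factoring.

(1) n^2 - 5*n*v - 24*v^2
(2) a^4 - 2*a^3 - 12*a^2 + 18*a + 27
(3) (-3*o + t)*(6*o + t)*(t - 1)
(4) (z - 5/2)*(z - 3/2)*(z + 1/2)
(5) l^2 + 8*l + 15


(1) = (n - 8*v)*(n + 3*v)
(2) = (a - 3)^2*(a + 1)*(a + 3)
(3) = -18*o^2*t + 18*o^2 + 3*o*t^2 - 3*o*t + t^3 - t^2
(4) = z^3 - 7*z^2/2 + 7*z/4 + 15/8
(5) = (l + 3)*(l + 5)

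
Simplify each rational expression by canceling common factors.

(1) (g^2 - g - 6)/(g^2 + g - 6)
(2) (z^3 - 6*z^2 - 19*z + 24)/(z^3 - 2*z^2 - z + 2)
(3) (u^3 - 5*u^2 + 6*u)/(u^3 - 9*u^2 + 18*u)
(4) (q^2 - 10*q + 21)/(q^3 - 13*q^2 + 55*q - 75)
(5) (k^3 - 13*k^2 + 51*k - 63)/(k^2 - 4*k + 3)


(1) = (g^2 - g - 6)/(g^2 + g - 6)
(2) = (z^2 - 5*z - 24)/(z^2 - z - 2)
(3) = (u - 2)/(u - 6)
(4) = (q - 7)/(q^2 - 10*q + 25)
(5) = (k^2 - 10*k + 21)/(k - 1)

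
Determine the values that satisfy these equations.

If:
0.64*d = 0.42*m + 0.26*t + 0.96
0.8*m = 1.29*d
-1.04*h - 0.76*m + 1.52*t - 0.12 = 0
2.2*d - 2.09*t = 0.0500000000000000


Then:
d = -3.07
h = -1.25
m = -4.95
t = -3.25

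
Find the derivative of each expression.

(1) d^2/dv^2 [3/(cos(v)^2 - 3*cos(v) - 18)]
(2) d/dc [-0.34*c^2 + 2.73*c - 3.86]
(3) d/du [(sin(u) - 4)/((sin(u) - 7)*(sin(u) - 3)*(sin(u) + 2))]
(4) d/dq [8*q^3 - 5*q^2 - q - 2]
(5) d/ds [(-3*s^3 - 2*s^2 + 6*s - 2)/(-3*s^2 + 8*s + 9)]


(1) = 3*(4*sin(v)^4 - 83*sin(v)^2 - 171*cos(v)/4 - 9*cos(3*v)/4 + 25)/(sin(v)^2 + 3*cos(v) + 17)^3
(2) = 2.73 - 0.68*c
(3) = 2*(-sin(u)^3 + 10*sin(u)^2 - 32*sin(u) + 23)*cos(u)/((sin(u) - 7)^2*(sin(u) - 3)^2*(sin(u) + 2)^2)
(4) = 24*q^2 - 10*q - 1
(5) = (9*s^4 - 48*s^3 - 79*s^2 - 48*s + 70)/(9*s^4 - 48*s^3 + 10*s^2 + 144*s + 81)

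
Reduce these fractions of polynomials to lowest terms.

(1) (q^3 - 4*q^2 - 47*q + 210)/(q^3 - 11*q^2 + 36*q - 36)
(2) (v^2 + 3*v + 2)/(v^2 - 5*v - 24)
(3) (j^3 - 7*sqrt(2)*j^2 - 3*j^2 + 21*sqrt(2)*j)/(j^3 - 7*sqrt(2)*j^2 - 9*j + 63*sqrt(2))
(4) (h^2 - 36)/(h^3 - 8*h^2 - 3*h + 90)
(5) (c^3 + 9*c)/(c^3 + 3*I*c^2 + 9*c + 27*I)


(1) = (q^2 + 2*q - 35)/(q^2 - 5*q + 6)
(2) = (v^2 + 3*v + 2)/(v^2 - 5*v - 24)
(3) = j/(j + 3)
(4) = (h + 6)/(h^2 - 2*h - 15)
(5) = c/(c + 3*I)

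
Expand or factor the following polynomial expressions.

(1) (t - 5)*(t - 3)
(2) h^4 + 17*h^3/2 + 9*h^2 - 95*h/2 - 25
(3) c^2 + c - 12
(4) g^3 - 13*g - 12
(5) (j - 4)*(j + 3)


(1) = t^2 - 8*t + 15
(2) = (h - 2)*(h + 1/2)*(h + 5)^2
(3) = (c - 3)*(c + 4)
(4) = (g - 4)*(g + 1)*(g + 3)
(5) = j^2 - j - 12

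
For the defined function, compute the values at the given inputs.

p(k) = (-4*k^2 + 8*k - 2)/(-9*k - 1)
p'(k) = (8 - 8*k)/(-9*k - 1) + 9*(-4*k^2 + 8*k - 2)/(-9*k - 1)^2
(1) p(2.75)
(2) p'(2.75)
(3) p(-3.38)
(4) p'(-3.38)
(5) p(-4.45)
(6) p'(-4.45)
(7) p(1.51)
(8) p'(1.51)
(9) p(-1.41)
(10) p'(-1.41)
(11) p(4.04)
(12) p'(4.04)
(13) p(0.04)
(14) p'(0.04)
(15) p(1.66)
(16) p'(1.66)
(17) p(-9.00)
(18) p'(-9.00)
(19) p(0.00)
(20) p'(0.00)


(1) = 0.40
(2) = 0.40
(3) = -2.54
(4) = 0.41
(5) = -2.99
(6) = 0.43
(7) = -0.07
(8) = 0.32
(9) = -1.82
(10) = 0.25
(11) = 0.94
(12) = 0.43
(13) = 1.24
(14) = -13.85
(15) = -0.02
(16) = 0.34
(17) = -4.97
(18) = 0.44
(19) = 2.00
(20) = -26.00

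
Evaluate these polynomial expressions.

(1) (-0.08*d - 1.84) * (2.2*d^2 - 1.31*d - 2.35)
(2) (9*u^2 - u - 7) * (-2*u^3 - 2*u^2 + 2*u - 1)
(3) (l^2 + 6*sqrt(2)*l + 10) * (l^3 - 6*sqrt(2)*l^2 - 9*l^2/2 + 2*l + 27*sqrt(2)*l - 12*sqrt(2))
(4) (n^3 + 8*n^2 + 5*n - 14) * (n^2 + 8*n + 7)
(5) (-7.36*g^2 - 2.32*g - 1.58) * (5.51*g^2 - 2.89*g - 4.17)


(1) = -0.176*d^3 - 3.9432*d^2 + 2.5984*d + 4.324
(2) = -18*u^5 - 16*u^4 + 34*u^3 + 3*u^2 - 13*u + 7
(3) = l^5 - 9*l^4/2 - 60*l^3 - 60*sqrt(2)*l^2 + 279*l^2 - 124*l + 270*sqrt(2)*l - 120*sqrt(2)
(4) = n^5 + 16*n^4 + 76*n^3 + 82*n^2 - 77*n - 98
(5) = -40.5536*g^4 + 8.4872*g^3 + 28.6902*g^2 + 14.2406*g + 6.5886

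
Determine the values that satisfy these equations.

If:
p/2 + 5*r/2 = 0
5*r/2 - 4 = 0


Then:
p = -8
r = 8/5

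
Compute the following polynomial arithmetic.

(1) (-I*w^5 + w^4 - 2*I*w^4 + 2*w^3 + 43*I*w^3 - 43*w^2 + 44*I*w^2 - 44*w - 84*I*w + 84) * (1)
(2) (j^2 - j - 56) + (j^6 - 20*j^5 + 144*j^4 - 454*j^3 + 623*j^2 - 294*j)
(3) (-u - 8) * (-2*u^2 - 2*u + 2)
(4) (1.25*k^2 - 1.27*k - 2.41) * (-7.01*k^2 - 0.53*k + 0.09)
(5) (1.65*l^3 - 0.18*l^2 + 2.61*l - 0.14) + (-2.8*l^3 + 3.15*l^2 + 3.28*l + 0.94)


(1) = -I*w^5 + w^4 - 2*I*w^4 + 2*w^3 + 43*I*w^3 - 43*w^2 + 44*I*w^2 - 44*w - 84*I*w + 84
(2) = j^6 - 20*j^5 + 144*j^4 - 454*j^3 + 624*j^2 - 295*j - 56
(3) = 2*u^3 + 18*u^2 + 14*u - 16
(4) = -8.7625*k^4 + 8.2402*k^3 + 17.6797*k^2 + 1.163*k - 0.2169
(5) = -1.15*l^3 + 2.97*l^2 + 5.89*l + 0.8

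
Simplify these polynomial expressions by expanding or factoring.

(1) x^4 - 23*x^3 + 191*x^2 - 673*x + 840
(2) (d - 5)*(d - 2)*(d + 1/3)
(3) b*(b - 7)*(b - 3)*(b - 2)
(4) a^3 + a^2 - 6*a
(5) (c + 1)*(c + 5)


(1) = (x - 8)*(x - 7)*(x - 5)*(x - 3)
(2) = d^3 - 20*d^2/3 + 23*d/3 + 10/3
(3) = b^4 - 12*b^3 + 41*b^2 - 42*b
(4) = a*(a - 2)*(a + 3)
(5) = c^2 + 6*c + 5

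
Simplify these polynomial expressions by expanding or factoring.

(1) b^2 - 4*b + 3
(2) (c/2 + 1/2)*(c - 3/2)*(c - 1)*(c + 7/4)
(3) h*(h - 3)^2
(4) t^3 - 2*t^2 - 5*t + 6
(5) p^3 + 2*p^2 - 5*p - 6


(1) = (b - 3)*(b - 1)
(2) = c^4/2 + c^3/8 - 29*c^2/16 - c/8 + 21/16
(3) = h^3 - 6*h^2 + 9*h
(4) = (t - 3)*(t - 1)*(t + 2)
(5) = (p - 2)*(p + 1)*(p + 3)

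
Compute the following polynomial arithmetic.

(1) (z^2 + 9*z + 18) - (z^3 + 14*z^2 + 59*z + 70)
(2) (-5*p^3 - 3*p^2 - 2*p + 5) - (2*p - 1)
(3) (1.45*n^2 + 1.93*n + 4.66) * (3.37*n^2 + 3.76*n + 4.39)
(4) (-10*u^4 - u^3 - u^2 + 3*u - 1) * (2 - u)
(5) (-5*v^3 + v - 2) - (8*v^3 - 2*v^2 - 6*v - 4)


(1) = -z^3 - 13*z^2 - 50*z - 52
(2) = -5*p^3 - 3*p^2 - 4*p + 6
(3) = 4.8865*n^4 + 11.9561*n^3 + 29.3265*n^2 + 25.9943*n + 20.4574
(4) = 10*u^5 - 19*u^4 - u^3 - 5*u^2 + 7*u - 2
(5) = -13*v^3 + 2*v^2 + 7*v + 2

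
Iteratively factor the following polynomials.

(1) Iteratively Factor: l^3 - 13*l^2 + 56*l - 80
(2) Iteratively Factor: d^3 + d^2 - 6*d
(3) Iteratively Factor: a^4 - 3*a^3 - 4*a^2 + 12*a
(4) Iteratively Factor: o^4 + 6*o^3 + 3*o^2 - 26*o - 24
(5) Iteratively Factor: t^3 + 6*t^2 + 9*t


(1) = (l - 4)*(l^2 - 9*l + 20) = (l - 4)^2*(l - 5)
(2) = (d)*(d^2 + d - 6) = d*(d + 3)*(d - 2)
(3) = (a - 3)*(a^3 - 4*a) = (a - 3)*(a + 2)*(a^2 - 2*a) = (a - 3)*(a - 2)*(a + 2)*(a)
(4) = (o + 1)*(o^3 + 5*o^2 - 2*o - 24) = (o - 2)*(o + 1)*(o^2 + 7*o + 12) = (o - 2)*(o + 1)*(o + 4)*(o + 3)
(5) = (t + 3)*(t^2 + 3*t) = (t + 3)^2*(t)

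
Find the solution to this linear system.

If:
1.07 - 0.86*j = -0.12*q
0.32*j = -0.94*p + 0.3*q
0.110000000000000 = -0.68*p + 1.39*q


Then:
j = 1.22
p = -0.46
q = -0.15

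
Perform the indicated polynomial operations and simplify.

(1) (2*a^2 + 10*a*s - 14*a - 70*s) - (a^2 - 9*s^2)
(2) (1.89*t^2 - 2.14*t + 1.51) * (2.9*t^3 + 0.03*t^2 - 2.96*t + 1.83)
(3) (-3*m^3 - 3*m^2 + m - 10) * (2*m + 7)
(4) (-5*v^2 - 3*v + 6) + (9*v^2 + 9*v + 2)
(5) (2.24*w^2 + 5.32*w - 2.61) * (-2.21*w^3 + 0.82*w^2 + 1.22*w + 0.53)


(1) = a^2 + 10*a*s - 14*a + 9*s^2 - 70*s
(2) = 5.481*t^5 - 6.1493*t^4 - 1.2796*t^3 + 9.8384*t^2 - 8.3858*t + 2.7633
(3) = -6*m^4 - 27*m^3 - 19*m^2 - 13*m - 70
(4) = 4*v^2 + 6*v + 8
(5) = -4.9504*w^5 - 9.9204*w^4 + 12.8633*w^3 + 5.5374*w^2 - 0.3646*w - 1.3833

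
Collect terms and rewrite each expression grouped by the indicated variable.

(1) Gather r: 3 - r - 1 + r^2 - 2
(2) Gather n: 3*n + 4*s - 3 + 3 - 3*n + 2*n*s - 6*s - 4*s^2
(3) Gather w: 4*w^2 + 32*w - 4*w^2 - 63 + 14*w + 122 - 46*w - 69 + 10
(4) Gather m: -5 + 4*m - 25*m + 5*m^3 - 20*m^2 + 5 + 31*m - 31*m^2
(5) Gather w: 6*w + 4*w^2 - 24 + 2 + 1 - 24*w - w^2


(1) = r^2 - r
(2) = 2*n*s - 4*s^2 - 2*s
(3) = 0
(4) = 5*m^3 - 51*m^2 + 10*m
(5) = 3*w^2 - 18*w - 21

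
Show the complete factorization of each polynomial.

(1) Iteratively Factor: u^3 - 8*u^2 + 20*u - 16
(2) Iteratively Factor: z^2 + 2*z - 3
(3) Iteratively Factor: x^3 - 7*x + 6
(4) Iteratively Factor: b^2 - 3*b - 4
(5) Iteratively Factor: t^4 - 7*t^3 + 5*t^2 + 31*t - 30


(1) = (u - 4)*(u^2 - 4*u + 4) = (u - 4)*(u - 2)*(u - 2)
(2) = (z - 1)*(z + 3)
(3) = (x - 2)*(x^2 + 2*x - 3) = (x - 2)*(x - 1)*(x + 3)
(4) = (b + 1)*(b - 4)
(5) = (t - 3)*(t^3 - 4*t^2 - 7*t + 10) = (t - 5)*(t - 3)*(t^2 + t - 2) = (t - 5)*(t - 3)*(t - 1)*(t + 2)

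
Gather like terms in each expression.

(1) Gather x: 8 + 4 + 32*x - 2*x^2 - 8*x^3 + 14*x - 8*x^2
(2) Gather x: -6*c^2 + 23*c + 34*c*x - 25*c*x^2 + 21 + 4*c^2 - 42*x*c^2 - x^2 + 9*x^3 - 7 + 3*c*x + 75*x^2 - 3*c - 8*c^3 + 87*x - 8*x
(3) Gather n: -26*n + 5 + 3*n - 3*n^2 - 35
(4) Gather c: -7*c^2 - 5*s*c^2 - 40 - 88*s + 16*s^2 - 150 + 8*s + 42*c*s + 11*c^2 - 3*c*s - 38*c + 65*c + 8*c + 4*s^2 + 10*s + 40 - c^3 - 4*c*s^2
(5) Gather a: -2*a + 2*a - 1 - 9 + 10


(1) = -8*x^3 - 10*x^2 + 46*x + 12
(2) = -8*c^3 - 2*c^2 + 20*c + 9*x^3 + x^2*(74 - 25*c) + x*(-42*c^2 + 37*c + 79) + 14
(3) = -3*n^2 - 23*n - 30
(4) = -c^3 + c^2*(4 - 5*s) + c*(-4*s^2 + 39*s + 35) + 20*s^2 - 70*s - 150
(5) = 0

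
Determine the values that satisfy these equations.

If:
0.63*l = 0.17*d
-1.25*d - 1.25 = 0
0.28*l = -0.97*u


Then:
d = -1.00
l = -0.27
u = 0.08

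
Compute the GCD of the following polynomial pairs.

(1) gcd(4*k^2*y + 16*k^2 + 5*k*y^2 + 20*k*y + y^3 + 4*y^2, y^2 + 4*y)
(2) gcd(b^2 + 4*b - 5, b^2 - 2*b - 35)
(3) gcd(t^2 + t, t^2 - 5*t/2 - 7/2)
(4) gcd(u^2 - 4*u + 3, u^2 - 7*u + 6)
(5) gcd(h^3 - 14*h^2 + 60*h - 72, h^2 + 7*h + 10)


(1) = gcd((k + y)*(4*k + y)*(y + 4), y*(y + 4)) = y + 4
(2) = b + 5
(3) = gcd(t*(t + 1), (t - 7/2)*(t + 1)) = t + 1
(4) = gcd((u - 3)*(u - 1), (u - 6)*(u - 1)) = u - 1
(5) = gcd((h - 6)^2*(h - 2), (h + 2)*(h + 5)) = 1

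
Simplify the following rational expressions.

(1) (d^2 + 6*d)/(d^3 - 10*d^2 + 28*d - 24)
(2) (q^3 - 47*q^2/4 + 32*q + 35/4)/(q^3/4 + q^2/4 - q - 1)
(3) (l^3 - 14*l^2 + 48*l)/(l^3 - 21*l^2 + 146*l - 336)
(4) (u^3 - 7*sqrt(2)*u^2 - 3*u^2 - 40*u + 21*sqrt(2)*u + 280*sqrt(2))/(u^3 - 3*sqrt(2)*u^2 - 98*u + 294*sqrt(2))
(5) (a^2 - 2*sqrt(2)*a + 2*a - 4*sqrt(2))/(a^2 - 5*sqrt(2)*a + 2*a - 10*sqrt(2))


(1) = (d^2 + 6*d)/(d^3 - 10*d^2 + 28*d - 24)
(2) = (4*q^3 - 47*q^2 + 128*q + 35)/(q^3 + q^2 - 4*q - 4)
(3) = l/(l - 7)
(4) = (u^2 - 3*u - 40)/(u^2 + 4*sqrt(2)*u - 42)
(5) = (a - 2*sqrt(2))/(a - 5*sqrt(2))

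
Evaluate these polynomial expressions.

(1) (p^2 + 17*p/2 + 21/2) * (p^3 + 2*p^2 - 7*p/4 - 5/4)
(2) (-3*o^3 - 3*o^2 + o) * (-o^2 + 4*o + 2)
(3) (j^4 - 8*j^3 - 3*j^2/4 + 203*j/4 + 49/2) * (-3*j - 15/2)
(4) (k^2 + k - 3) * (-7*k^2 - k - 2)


(1) = p^5 + 21*p^4/2 + 103*p^3/4 + 39*p^2/8 - 29*p - 105/8
(2) = 3*o^5 - 9*o^4 - 19*o^3 - 2*o^2 + 2*o
(3) = -3*j^5 + 33*j^4/2 + 249*j^3/4 - 1173*j^2/8 - 3633*j/8 - 735/4
(4) = -7*k^4 - 8*k^3 + 18*k^2 + k + 6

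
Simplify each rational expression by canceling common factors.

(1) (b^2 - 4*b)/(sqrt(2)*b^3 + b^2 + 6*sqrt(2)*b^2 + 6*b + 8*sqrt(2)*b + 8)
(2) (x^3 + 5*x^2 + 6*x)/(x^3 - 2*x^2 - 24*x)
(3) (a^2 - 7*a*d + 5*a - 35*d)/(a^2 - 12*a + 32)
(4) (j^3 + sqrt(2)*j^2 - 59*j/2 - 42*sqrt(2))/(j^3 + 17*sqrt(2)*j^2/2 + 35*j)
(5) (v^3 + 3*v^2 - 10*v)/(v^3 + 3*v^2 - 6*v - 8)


(1) = (b^2 - 4*b)/(sqrt(2)*b^3 + b^2*(1 + 6*sqrt(2)) + b*(6 + 8*sqrt(2)) + 8)
(2) = (x^2 + 5*x + 6)/(x^2 - 2*x - 24)
(3) = (a^2 - 7*a*d + 5*a - 35*d)/(a^2 - 12*a + 32)
(4) = (4*j^2 - 10*sqrt(2)*j - 48)/(4*j^2 + 20*sqrt(2)*j)
(5) = (v^2 + 5*v)/(v^2 + 5*v + 4)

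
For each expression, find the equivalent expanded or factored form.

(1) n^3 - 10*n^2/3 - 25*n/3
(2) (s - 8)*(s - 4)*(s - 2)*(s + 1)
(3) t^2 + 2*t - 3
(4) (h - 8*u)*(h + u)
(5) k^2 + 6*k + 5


(1) = n*(n - 5)*(n + 5/3)
(2) = s^4 - 13*s^3 + 42*s^2 - 8*s - 64
(3) = (t - 1)*(t + 3)
(4) = h^2 - 7*h*u - 8*u^2
(5) = (k + 1)*(k + 5)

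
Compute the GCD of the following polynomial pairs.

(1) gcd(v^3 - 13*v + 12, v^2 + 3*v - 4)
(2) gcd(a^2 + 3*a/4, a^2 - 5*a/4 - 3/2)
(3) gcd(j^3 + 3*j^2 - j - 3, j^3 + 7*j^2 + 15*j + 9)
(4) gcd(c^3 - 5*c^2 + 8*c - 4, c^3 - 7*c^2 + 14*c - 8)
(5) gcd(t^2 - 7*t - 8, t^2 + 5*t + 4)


(1) = gcd((v - 3)*(v - 1)*(v + 4), (v - 1)*(v + 4)) = v^2 + 3*v - 4
(2) = gcd(a*(a + 3/4), (a - 2)*(a + 3/4)) = a + 3/4
(3) = j^2 + 4*j + 3
(4) = gcd((c - 2)^2*(c - 1), (c - 4)*(c - 2)*(c - 1)) = c^2 - 3*c + 2
(5) = gcd((t - 8)*(t + 1), (t + 1)*(t + 4)) = t + 1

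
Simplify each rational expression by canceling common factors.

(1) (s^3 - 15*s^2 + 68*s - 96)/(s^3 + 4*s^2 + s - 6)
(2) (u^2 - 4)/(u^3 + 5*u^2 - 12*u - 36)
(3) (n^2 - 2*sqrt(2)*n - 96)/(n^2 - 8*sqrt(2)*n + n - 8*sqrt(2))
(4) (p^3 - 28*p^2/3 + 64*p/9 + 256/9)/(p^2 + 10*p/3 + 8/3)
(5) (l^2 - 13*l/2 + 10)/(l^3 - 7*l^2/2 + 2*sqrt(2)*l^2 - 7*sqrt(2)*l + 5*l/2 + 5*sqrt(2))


(1) = (s^3 - 15*s^2 + 68*s - 96)/(s^3 + 4*s^2 + s - 6)
(2) = (u - 2)/(u^2 + 3*u - 18)
(3) = (n + 6*sqrt(2))/(n + 1)
(4) = (3*p^2 - 32*p + 64)/(3*p + 6)
(5) = (4*l - 16)/(4*l^2 + l*(-4 + 8*sqrt(2)) - 8*sqrt(2))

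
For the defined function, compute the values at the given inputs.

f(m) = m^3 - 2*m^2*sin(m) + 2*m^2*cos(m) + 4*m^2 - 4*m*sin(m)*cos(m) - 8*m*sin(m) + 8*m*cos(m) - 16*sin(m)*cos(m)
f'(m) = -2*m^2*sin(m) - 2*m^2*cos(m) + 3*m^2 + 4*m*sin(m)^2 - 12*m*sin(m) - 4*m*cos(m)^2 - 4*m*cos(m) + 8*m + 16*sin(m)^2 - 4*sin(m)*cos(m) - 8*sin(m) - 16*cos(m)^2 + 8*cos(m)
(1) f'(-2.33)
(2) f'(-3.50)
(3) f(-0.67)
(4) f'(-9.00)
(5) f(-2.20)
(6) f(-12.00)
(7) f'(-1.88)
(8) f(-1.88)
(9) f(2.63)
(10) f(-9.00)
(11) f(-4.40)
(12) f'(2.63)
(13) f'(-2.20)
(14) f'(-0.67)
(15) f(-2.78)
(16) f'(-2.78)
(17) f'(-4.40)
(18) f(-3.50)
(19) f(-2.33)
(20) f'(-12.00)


(1) = -15.05
(2) = 14.23
(3) = 1.71
(4) = 315.77
(5) = 3.54
(6) = -1078.51
(7) = -8.39
(8) = -0.13
(9) = 9.70
(10) = -442.40
(11) = -12.64
(12) = 17.81
(13) = -14.01
(14) = 3.09
(15) = 11.76
(16) = -10.97
(17) = 32.57
(18) = 11.29
(19) = 5.44
(20) = 70.43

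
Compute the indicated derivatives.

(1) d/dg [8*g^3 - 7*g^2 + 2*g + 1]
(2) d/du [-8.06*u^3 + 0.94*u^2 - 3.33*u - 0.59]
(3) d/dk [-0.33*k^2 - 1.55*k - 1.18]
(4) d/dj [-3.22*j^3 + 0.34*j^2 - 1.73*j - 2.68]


(1) = 24*g^2 - 14*g + 2
(2) = -24.18*u^2 + 1.88*u - 3.33
(3) = -0.66*k - 1.55
(4) = -9.66*j^2 + 0.68*j - 1.73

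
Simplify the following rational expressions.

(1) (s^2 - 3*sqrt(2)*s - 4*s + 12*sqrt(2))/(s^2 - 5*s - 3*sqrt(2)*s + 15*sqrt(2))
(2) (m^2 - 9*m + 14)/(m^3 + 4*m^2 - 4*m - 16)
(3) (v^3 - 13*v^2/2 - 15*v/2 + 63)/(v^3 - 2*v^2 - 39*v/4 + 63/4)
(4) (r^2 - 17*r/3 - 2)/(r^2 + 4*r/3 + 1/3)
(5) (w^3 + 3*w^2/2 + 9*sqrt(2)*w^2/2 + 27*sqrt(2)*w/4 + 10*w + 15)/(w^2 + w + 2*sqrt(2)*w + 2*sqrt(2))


(1) = (s - 4)/(s - 5)
(2) = (m - 7)/(m^2 + 6*m + 8)
(3) = (2*v - 12)/(2*v - 3)
(4) = (r - 6)/(r + 1)
(5) = (4*w^2 + w*(6 + 10*sqrt(2)) + 15*sqrt(2))/(4*w + 4)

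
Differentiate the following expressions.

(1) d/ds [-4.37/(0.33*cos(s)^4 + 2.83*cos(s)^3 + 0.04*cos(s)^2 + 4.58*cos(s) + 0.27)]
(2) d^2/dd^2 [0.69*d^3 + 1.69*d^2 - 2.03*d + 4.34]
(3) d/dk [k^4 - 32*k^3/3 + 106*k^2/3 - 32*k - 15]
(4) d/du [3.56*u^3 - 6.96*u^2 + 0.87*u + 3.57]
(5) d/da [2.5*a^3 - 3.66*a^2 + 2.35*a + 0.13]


(1) = -(5.7684*cos(s)^3 + 37.1013*cos(s)^2 + 0.3496*cos(s) + 20.0146)*sin(s)/(0.33*cos(s)^4 + 2.83*cos(s)^3 + 0.04*cos(s)^2 + 4.58*cos(s) + 0.27)^2
(2) = 4.14*d + 3.38
(3) = 4*k^3 - 32*k^2 + 212*k/3 - 32
(4) = 10.68*u^2 - 13.92*u + 0.87
(5) = 7.5*a^2 - 7.32*a + 2.35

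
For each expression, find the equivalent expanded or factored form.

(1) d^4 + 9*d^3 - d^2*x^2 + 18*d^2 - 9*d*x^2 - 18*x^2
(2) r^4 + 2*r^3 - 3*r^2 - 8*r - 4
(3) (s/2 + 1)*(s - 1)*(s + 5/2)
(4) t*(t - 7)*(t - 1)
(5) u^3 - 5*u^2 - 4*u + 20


(1) = (d + 3)*(d + 6)*(d - x)*(d + x)
(2) = (r - 2)*(r + 1)^2*(r + 2)
(3) = s^3/2 + 7*s^2/4 + s/4 - 5/2
(4) = t^3 - 8*t^2 + 7*t
(5) = (u - 5)*(u - 2)*(u + 2)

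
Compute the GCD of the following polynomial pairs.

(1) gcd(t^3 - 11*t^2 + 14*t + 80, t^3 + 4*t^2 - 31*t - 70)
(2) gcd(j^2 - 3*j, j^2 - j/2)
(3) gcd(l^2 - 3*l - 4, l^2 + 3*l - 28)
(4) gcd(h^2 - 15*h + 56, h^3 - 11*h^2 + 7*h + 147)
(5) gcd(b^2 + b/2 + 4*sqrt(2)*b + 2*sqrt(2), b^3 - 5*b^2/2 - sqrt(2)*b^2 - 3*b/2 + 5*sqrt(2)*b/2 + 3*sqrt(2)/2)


(1) = t^2 - 3*t - 10
(2) = j
(3) = gcd((l - 4)*(l + 1), (l - 4)*(l + 7)) = l - 4
(4) = gcd((h - 8)*(h - 7), (h - 7)^2*(h + 3)) = h - 7
(5) = b + 1/2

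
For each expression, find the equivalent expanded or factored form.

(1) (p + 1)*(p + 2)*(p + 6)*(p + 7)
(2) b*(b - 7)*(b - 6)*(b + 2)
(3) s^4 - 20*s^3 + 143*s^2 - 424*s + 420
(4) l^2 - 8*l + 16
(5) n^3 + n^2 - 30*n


(1) = p^4 + 16*p^3 + 83*p^2 + 152*p + 84
(2) = b^4 - 11*b^3 + 16*b^2 + 84*b
(3) = (s - 7)*(s - 6)*(s - 5)*(s - 2)
(4) = (l - 4)^2
(5) = n*(n - 5)*(n + 6)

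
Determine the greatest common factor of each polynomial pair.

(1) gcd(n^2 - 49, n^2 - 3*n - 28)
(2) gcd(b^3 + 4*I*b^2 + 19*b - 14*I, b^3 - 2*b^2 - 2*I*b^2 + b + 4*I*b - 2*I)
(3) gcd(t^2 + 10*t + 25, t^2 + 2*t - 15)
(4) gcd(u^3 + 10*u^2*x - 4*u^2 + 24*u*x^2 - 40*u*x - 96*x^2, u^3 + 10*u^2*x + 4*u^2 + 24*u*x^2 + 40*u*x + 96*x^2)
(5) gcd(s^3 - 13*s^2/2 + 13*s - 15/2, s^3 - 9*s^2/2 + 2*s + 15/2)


(1) = n - 7
(2) = gcd((b - 2*I)*(b - I)*(b + 7*I), (b - 1)^2*(b - 2*I)) = b - 2*I
(3) = t + 5
(4) = gcd((u - 4)*(u + 4*x)*(u + 6*x), (u + 4)*(u + 4*x)*(u + 6*x)) = u^2 + 10*u*x + 24*x^2
(5) = s^2 - 11*s/2 + 15/2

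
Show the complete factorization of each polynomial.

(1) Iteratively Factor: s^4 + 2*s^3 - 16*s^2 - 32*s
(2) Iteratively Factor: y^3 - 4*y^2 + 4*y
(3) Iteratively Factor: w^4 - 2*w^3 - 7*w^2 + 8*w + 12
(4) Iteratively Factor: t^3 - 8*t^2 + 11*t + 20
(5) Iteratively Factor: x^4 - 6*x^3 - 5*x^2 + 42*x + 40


(1) = (s + 4)*(s^3 - 2*s^2 - 8*s) = (s + 2)*(s + 4)*(s^2 - 4*s) = (s - 4)*(s + 2)*(s + 4)*(s)
(2) = (y)*(y^2 - 4*y + 4) = y*(y - 2)*(y - 2)
(3) = (w + 2)*(w^3 - 4*w^2 + w + 6) = (w - 2)*(w + 2)*(w^2 - 2*w - 3) = (w - 3)*(w - 2)*(w + 2)*(w + 1)
(4) = (t + 1)*(t^2 - 9*t + 20) = (t - 5)*(t + 1)*(t - 4)
(5) = (x - 4)*(x^3 - 2*x^2 - 13*x - 10) = (x - 4)*(x + 2)*(x^2 - 4*x - 5) = (x - 4)*(x + 1)*(x + 2)*(x - 5)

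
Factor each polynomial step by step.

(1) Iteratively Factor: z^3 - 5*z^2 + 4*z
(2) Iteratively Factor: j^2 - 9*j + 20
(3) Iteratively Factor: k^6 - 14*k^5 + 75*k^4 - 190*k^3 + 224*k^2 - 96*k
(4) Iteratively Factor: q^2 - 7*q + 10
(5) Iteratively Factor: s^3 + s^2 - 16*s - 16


(1) = (z)*(z^2 - 5*z + 4) = z*(z - 4)*(z - 1)
(2) = (j - 5)*(j - 4)
(3) = (k - 4)*(k^5 - 10*k^4 + 35*k^3 - 50*k^2 + 24*k) = k*(k - 4)*(k^4 - 10*k^3 + 35*k^2 - 50*k + 24) = k*(k - 4)*(k - 1)*(k^3 - 9*k^2 + 26*k - 24) = k*(k - 4)*(k - 2)*(k - 1)*(k^2 - 7*k + 12) = k*(k - 4)^2*(k - 2)*(k - 1)*(k - 3)
(4) = (q - 5)*(q - 2)
(5) = (s + 4)*(s^2 - 3*s - 4) = (s - 4)*(s + 4)*(s + 1)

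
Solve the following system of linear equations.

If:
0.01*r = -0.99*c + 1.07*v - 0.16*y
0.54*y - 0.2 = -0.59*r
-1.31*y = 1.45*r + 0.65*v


Then:
c = -0.123906601872704*y - 0.820723532587939
r = 0.338983050847458 - 0.915254237288136*y
v = 0.0263363754889179*y - 0.75619295958279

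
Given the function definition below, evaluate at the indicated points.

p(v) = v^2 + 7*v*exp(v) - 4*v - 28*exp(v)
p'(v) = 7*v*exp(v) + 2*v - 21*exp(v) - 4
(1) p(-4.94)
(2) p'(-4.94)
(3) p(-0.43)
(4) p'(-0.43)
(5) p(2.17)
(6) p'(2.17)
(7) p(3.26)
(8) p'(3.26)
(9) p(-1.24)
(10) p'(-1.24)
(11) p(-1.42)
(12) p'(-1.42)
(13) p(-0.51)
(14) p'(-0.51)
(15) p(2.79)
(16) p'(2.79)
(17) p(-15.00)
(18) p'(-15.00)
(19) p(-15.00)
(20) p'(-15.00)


(1) = 43.72
(2) = -14.28
(3) = -18.27
(4) = -20.48
(5) = -116.16
(6) = -50.55
(7) = -137.35
(8) = 49.93
(9) = -4.12
(10) = -15.07
(11) = -1.47
(12) = -14.32
(13) = -16.66
(14) = -19.77
(15) = -141.28
(16) = -22.35
(17) = 285.00
(18) = -34.00
(19) = 285.00
(20) = -34.00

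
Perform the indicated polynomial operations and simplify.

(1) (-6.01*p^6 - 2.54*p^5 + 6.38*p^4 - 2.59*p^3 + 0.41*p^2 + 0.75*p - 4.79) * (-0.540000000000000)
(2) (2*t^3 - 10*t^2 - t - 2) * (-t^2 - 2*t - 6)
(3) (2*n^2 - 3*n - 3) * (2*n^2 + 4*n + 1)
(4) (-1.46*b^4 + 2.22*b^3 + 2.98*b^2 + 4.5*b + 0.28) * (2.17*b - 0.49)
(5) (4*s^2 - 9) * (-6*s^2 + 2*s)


(1) = 3.2454*p^6 + 1.3716*p^5 - 3.4452*p^4 + 1.3986*p^3 - 0.2214*p^2 - 0.405*p + 2.5866
(2) = -2*t^5 + 6*t^4 + 9*t^3 + 64*t^2 + 10*t + 12
(3) = 4*n^4 + 2*n^3 - 16*n^2 - 15*n - 3
(4) = -3.1682*b^5 + 5.5328*b^4 + 5.3788*b^3 + 8.3048*b^2 - 1.5974*b - 0.1372
(5) = -24*s^4 + 8*s^3 + 54*s^2 - 18*s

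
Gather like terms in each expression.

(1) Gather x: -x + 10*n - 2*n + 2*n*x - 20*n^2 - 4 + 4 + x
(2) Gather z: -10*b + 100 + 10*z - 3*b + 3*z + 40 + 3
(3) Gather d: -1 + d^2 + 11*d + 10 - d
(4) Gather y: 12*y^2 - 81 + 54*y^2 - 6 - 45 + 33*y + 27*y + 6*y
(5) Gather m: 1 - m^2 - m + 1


(1) = -20*n^2 + 2*n*x + 8*n
(2) = -13*b + 13*z + 143
(3) = d^2 + 10*d + 9
(4) = 66*y^2 + 66*y - 132
(5) = -m^2 - m + 2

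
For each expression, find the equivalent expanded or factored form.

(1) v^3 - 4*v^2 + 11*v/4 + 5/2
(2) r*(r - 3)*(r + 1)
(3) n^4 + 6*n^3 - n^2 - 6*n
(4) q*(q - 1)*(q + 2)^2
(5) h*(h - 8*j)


(1) = (v - 5/2)*(v - 2)*(v + 1/2)
(2) = r^3 - 2*r^2 - 3*r
(3) = n*(n - 1)*(n + 1)*(n + 6)
(4) = q^4 + 3*q^3 - 4*q
(5) = h^2 - 8*h*j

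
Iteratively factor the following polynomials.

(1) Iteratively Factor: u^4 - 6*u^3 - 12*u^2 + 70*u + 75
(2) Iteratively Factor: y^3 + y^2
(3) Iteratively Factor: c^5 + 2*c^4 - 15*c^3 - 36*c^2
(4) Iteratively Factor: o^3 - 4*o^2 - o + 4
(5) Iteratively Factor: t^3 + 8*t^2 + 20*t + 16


(1) = (u - 5)*(u^3 - u^2 - 17*u - 15) = (u - 5)^2*(u^2 + 4*u + 3) = (u - 5)^2*(u + 1)*(u + 3)
(2) = (y)*(y^2 + y) = y*(y + 1)*(y)
(3) = (c)*(c^4 + 2*c^3 - 15*c^2 - 36*c) = c*(c + 3)*(c^3 - c^2 - 12*c) = c*(c + 3)^2*(c^2 - 4*c) = c^2*(c + 3)^2*(c - 4)
(4) = (o - 1)*(o^2 - 3*o - 4) = (o - 1)*(o + 1)*(o - 4)
(5) = (t + 2)*(t^2 + 6*t + 8) = (t + 2)^2*(t + 4)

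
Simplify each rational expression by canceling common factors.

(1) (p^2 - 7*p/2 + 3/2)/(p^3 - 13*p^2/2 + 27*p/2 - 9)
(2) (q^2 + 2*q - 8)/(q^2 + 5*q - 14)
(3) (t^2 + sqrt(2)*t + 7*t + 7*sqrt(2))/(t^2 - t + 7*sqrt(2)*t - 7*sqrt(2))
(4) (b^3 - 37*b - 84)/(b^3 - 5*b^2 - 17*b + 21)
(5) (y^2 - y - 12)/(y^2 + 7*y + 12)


(1) = (2*p - 1)/(2*p^2 - 7*p + 6)
(2) = (q + 4)/(q + 7)
(3) = (t^2 + t*(sqrt(2) + 7) + 7*sqrt(2))/(t^2 + t*(-1 + 7*sqrt(2)) - 7*sqrt(2))
(4) = (b + 4)/(b - 1)
(5) = (y - 4)/(y + 4)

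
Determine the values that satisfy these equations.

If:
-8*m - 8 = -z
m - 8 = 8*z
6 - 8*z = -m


Then:
No Solution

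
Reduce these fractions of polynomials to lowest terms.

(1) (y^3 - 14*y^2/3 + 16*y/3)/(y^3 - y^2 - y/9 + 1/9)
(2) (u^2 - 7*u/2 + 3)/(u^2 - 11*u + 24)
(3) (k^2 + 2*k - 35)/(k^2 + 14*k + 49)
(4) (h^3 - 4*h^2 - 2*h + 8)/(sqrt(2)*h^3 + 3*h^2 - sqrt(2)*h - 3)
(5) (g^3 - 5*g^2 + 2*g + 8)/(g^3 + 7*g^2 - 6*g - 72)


(1) = (9*y^3 - 42*y^2 + 48*y)/(9*y^3 - 9*y^2 - y + 1)
(2) = (2*u^2 - 7*u + 6)/(2*u^2 - 22*u + 48)
(3) = (k - 5)/(k + 7)
(4) = (h^3 - 4*h^2 - 2*h + 8)/(sqrt(2)*h^3 + 3*h^2 - sqrt(2)*h - 3)
(5) = (g^3 - 5*g^2 + 2*g + 8)/(g^3 + 7*g^2 - 6*g - 72)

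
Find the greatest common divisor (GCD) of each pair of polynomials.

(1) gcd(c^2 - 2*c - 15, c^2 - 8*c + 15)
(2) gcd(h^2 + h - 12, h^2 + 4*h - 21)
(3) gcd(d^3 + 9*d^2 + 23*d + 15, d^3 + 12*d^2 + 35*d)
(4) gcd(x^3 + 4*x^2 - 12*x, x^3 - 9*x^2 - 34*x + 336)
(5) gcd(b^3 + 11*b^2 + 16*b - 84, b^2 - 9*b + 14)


(1) = gcd((c - 5)*(c + 3), (c - 5)*(c - 3)) = c - 5
(2) = gcd((h - 3)*(h + 4), (h - 3)*(h + 7)) = h - 3
(3) = gcd((d + 1)*(d + 3)*(d + 5), d*(d + 5)*(d + 7)) = d + 5
(4) = x + 6
(5) = b - 2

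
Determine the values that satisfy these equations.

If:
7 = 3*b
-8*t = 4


Then:
b = 7/3
t = -1/2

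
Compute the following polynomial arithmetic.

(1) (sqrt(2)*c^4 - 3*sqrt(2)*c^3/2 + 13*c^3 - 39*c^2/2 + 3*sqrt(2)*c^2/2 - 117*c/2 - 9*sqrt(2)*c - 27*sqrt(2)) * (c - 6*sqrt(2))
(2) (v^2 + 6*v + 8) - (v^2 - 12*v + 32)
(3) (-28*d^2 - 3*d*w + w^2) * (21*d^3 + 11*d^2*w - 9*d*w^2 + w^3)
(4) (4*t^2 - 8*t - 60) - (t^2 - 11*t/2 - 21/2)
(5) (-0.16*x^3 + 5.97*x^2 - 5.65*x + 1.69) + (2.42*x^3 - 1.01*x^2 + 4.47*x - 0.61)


(1) = sqrt(2)*c^5 - 3*sqrt(2)*c^4/2 + c^4 - 153*sqrt(2)*c^3/2 - 3*c^3/2 - 153*c^2/2 + 108*sqrt(2)*c^2 + 108*c + 324*sqrt(2)*c + 324
(2) = 18*v - 24
(3) = -588*d^5 - 371*d^4*w + 240*d^3*w^2 + 10*d^2*w^3 - 12*d*w^4 + w^5
(4) = 3*t^2 - 5*t/2 - 99/2
(5) = 2.26*x^3 + 4.96*x^2 - 1.18*x + 1.08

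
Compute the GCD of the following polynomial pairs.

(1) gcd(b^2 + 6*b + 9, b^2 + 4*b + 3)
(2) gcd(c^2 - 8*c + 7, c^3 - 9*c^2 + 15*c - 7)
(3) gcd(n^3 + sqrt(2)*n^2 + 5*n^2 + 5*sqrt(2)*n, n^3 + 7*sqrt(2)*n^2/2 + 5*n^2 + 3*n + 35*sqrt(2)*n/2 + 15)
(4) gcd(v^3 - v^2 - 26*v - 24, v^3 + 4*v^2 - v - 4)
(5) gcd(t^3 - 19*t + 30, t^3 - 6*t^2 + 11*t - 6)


(1) = b + 3
(2) = c^2 - 8*c + 7
(3) = n + 5
(4) = v^2 + 5*v + 4
(5) = gcd((t - 3)*(t - 2)*(t + 5), (t - 3)*(t - 2)*(t - 1)) = t^2 - 5*t + 6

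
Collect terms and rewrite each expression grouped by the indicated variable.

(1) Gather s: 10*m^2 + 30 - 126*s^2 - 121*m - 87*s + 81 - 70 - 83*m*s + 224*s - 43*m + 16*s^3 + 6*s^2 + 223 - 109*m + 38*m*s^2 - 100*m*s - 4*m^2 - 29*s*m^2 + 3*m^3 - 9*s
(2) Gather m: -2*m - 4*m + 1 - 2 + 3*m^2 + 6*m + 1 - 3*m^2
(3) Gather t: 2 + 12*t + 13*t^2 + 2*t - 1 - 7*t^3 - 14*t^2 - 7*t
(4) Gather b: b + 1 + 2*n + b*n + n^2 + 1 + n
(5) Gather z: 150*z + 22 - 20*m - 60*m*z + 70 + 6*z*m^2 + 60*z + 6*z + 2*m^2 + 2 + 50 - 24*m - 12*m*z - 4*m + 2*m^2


(1) = 3*m^3 + 6*m^2 - 273*m + 16*s^3 + s^2*(38*m - 120) + s*(-29*m^2 - 183*m + 128) + 264
(2) = 0
(3) = -7*t^3 - t^2 + 7*t + 1
(4) = b*(n + 1) + n^2 + 3*n + 2
(5) = 4*m^2 - 48*m + z*(6*m^2 - 72*m + 216) + 144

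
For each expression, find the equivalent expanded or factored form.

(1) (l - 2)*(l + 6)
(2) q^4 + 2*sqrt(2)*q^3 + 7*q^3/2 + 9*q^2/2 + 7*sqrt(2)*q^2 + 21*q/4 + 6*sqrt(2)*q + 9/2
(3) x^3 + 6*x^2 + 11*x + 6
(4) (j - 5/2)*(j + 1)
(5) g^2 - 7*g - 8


(1) = l^2 + 4*l - 12
(2) = (q + 3/2)*(q + 2)*(q + sqrt(2)/2)*(q + 3*sqrt(2)/2)
(3) = (x + 1)*(x + 2)*(x + 3)
(4) = j^2 - 3*j/2 - 5/2
(5) = (g - 8)*(g + 1)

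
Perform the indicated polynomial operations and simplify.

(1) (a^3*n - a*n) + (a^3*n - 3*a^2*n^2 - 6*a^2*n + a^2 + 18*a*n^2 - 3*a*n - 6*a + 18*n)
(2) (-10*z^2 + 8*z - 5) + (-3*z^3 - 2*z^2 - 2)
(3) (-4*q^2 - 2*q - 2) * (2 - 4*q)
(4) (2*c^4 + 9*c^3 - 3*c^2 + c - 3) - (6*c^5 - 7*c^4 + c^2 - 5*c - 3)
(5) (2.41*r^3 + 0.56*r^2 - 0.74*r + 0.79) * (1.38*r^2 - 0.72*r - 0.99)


(1) = 2*a^3*n - 3*a^2*n^2 - 6*a^2*n + a^2 + 18*a*n^2 - 4*a*n - 6*a + 18*n
(2) = -3*z^3 - 12*z^2 + 8*z - 7
(3) = 16*q^3 + 4*q - 4
(4) = -6*c^5 + 9*c^4 + 9*c^3 - 4*c^2 + 6*c
(5) = 3.3258*r^5 - 0.9624*r^4 - 3.8103*r^3 + 1.0686*r^2 + 0.1638*r - 0.7821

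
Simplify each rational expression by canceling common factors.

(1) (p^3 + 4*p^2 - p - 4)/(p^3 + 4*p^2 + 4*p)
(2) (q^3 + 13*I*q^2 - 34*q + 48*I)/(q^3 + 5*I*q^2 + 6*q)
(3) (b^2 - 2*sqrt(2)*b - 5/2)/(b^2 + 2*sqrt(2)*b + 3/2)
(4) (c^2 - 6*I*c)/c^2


(1) = (p^3 + 4*p^2 - p - 4)/(p^3 + 4*p^2 + 4*p)
(2) = (q + 8*I)/q
(3) = (4*b - 10*sqrt(2))/(4*b + 6*sqrt(2))
(4) = (c - 6*I)/c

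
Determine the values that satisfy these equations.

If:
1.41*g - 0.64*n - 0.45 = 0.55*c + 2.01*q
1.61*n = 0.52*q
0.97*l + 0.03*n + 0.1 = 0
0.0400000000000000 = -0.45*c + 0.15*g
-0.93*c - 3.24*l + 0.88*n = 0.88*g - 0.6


Then:
c = 0.23
g = 0.95
l = -0.11
n = 0.11
q = 0.34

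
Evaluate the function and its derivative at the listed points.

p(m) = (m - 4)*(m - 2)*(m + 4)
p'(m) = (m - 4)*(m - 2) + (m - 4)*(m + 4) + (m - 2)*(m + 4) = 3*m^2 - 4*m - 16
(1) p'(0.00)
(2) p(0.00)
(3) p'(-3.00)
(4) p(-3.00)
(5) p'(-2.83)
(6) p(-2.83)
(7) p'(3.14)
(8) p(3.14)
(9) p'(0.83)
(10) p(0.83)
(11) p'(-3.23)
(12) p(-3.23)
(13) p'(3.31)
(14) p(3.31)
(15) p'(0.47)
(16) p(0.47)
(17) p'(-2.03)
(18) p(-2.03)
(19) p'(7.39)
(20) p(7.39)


(1) = -16.00
(2) = 32.00
(3) = 23.00
(4) = 35.00
(5) = 19.35
(6) = 38.60
(7) = 1.02
(8) = -7.00
(9) = -17.25
(10) = 17.91
(11) = 28.22
(12) = 29.12
(13) = 3.63
(14) = -6.61
(15) = -17.22
(16) = 24.14
(17) = 4.48
(18) = 47.87
(19) = 118.28
(20) = 208.12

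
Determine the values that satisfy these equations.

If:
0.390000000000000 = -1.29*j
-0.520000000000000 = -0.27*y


Then:
j = -0.30
y = 1.93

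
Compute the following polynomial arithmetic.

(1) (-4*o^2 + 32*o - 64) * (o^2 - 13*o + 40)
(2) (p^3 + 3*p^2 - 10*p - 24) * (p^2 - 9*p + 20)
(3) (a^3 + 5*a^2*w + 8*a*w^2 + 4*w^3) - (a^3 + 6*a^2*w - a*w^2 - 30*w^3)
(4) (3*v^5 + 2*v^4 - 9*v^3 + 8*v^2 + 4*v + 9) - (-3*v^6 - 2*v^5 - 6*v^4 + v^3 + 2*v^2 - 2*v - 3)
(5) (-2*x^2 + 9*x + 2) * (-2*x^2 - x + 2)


(1) = -4*o^4 + 84*o^3 - 640*o^2 + 2112*o - 2560
(2) = p^5 - 6*p^4 - 17*p^3 + 126*p^2 + 16*p - 480
(3) = -a^2*w + 9*a*w^2 + 34*w^3
(4) = 3*v^6 + 5*v^5 + 8*v^4 - 10*v^3 + 6*v^2 + 6*v + 12
(5) = 4*x^4 - 16*x^3 - 17*x^2 + 16*x + 4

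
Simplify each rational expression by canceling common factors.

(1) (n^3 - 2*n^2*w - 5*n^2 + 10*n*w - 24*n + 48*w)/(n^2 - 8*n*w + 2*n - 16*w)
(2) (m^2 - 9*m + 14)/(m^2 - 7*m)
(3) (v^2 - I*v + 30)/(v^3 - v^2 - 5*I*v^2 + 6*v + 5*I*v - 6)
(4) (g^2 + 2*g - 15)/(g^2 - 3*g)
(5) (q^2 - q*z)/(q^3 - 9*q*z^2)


(1) = (-n^3 + 2*n^2*w + 5*n^2 - 10*n*w + 24*n - 48*w)/(-n^2 + 8*n*w - 2*n + 16*w)
(2) = (m - 2)/m
(3) = (v + 5*I)/(v^2 + v*(-1 + I) - I)
(4) = (g + 5)/g
(5) = (-q + z)/(-q^2 + 9*z^2)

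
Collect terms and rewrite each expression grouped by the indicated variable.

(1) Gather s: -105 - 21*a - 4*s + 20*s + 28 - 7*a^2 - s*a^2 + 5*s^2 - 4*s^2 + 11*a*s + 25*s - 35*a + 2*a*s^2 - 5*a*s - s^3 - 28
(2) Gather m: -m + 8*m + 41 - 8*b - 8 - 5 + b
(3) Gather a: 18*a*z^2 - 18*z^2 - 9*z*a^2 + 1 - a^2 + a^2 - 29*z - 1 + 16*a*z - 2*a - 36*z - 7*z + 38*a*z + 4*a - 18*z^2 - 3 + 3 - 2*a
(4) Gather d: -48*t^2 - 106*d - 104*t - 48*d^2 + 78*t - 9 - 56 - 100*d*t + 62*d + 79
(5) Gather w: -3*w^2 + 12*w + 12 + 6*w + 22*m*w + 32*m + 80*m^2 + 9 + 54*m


(1) = -7*a^2 - 56*a - s^3 + s^2*(2*a + 1) + s*(-a^2 + 6*a + 41) - 105
(2) = -7*b + 7*m + 28
(3) = -9*a^2*z + a*(18*z^2 + 54*z) - 36*z^2 - 72*z
(4) = -48*d^2 + d*(-100*t - 44) - 48*t^2 - 26*t + 14
(5) = 80*m^2 + 86*m - 3*w^2 + w*(22*m + 18) + 21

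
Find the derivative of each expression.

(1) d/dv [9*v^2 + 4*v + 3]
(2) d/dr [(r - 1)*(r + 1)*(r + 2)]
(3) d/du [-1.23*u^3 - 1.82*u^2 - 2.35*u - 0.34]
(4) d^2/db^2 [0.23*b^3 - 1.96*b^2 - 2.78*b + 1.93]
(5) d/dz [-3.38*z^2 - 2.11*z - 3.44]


(1) = 18*v + 4
(2) = 3*r^2 + 4*r - 1
(3) = -3.69*u^2 - 3.64*u - 2.35
(4) = 1.38*b - 3.92
(5) = -6.76*z - 2.11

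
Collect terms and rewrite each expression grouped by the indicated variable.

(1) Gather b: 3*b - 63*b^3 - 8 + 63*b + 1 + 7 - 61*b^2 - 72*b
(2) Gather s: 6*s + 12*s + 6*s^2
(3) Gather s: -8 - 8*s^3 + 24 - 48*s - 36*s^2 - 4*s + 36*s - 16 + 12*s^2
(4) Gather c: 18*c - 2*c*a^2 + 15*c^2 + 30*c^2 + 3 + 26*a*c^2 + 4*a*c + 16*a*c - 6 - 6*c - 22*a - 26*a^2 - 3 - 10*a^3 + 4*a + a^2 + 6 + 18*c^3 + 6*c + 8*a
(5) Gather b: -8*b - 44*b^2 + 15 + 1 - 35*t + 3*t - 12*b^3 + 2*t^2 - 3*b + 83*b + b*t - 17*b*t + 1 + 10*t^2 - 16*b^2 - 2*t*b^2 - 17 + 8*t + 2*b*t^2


(1) = -63*b^3 - 61*b^2 - 6*b
(2) = 6*s^2 + 18*s
(3) = -8*s^3 - 24*s^2 - 16*s
(4) = -10*a^3 - 25*a^2 - 10*a + 18*c^3 + c^2*(26*a + 45) + c*(-2*a^2 + 20*a + 18)
(5) = -12*b^3 + b^2*(-2*t - 60) + b*(2*t^2 - 16*t + 72) + 12*t^2 - 24*t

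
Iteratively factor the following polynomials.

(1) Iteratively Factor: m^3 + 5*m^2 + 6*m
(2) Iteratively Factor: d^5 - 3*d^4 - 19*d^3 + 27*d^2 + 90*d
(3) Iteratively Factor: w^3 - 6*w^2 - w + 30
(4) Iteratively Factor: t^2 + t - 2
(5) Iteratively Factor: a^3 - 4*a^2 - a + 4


(1) = (m + 2)*(m^2 + 3*m) = m*(m + 2)*(m + 3)
(2) = (d + 3)*(d^4 - 6*d^3 - d^2 + 30*d) = (d - 3)*(d + 3)*(d^3 - 3*d^2 - 10*d) = (d - 5)*(d - 3)*(d + 3)*(d^2 + 2*d) = d*(d - 5)*(d - 3)*(d + 3)*(d + 2)
(3) = (w - 5)*(w^2 - w - 6) = (w - 5)*(w + 2)*(w - 3)
(4) = (t - 1)*(t + 2)
(5) = (a - 1)*(a^2 - 3*a - 4) = (a - 4)*(a - 1)*(a + 1)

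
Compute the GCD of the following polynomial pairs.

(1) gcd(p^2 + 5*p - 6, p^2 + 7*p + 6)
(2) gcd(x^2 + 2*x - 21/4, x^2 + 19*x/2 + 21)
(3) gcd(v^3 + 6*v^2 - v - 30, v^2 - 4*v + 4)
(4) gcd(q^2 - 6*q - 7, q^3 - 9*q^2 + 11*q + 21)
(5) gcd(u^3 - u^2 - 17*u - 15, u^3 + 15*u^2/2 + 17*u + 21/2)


(1) = gcd((p - 1)*(p + 6), (p + 1)*(p + 6)) = p + 6
(2) = x + 7/2
(3) = gcd((v - 2)*(v + 3)*(v + 5), (v - 2)^2) = v - 2
(4) = q^2 - 6*q - 7
(5) = gcd((u - 5)*(u + 1)*(u + 3), (u + 1)*(u + 3)*(u + 7/2)) = u^2 + 4*u + 3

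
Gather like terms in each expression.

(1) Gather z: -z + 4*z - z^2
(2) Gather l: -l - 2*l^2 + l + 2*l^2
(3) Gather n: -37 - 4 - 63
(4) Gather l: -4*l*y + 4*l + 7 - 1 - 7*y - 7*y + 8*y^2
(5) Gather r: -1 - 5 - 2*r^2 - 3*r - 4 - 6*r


(1) = -z^2 + 3*z
(2) = 0
(3) = -104
(4) = l*(4 - 4*y) + 8*y^2 - 14*y + 6
(5) = -2*r^2 - 9*r - 10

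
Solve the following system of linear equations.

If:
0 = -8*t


Then:
t = 0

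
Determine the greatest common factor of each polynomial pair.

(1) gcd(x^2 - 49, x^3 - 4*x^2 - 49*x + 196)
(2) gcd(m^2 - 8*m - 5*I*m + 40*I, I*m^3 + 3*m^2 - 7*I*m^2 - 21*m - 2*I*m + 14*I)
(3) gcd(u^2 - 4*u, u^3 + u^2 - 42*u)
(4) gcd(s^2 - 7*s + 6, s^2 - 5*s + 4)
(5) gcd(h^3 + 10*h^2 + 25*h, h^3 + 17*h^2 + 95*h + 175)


(1) = gcd((x - 7)*(x + 7), (x - 7)*(x - 4)*(x + 7)) = x^2 - 49
(2) = 1
(3) = gcd(u*(u - 4), u*(u - 6)*(u + 7)) = u
(4) = s - 1
(5) = gcd(h*(h + 5)^2, (h + 5)^2*(h + 7)) = h^2 + 10*h + 25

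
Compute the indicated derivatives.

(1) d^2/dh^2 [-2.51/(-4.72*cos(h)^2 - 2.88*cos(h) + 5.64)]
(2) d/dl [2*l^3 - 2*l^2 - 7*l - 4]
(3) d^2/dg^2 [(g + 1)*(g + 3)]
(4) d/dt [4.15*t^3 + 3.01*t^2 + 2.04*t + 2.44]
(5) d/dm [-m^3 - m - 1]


(1) = (-223.675136*(1 - cos(h)^2)^2 - 102.359808*cos(h)^3 - 399.929344*cos(h)^2 + 163.949184*cos(h) + 398.94944)/(4.72*cos(h)^2 + 2.88*cos(h) - 5.64)^3
(2) = 6*l^2 - 4*l - 7
(3) = 2
(4) = 12.45*t^2 + 6.02*t + 2.04
(5) = -3*m^2 - 1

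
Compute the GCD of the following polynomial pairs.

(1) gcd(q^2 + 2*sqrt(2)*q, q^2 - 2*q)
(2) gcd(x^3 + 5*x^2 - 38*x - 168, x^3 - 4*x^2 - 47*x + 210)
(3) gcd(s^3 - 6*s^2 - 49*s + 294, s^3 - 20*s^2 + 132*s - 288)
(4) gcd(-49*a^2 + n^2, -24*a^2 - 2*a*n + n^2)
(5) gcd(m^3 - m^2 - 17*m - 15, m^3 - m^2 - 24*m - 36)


(1) = q
(2) = gcd((x - 6)*(x + 4)*(x + 7), (x - 6)*(x - 5)*(x + 7)) = x^2 + x - 42
(3) = s - 6
(4) = 1
(5) = gcd((m - 5)*(m + 1)*(m + 3), (m - 6)*(m + 2)*(m + 3)) = m + 3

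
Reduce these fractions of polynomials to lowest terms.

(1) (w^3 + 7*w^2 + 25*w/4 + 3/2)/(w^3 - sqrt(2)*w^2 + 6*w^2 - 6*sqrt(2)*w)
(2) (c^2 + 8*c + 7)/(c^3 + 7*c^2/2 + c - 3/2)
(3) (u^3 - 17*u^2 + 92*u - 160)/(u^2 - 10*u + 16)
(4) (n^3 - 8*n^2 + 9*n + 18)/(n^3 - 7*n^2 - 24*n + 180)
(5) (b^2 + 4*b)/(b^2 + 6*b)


(1) = (4*w^2 + 4*w + 1)/(4*w^2 - 4*sqrt(2)*w)
(2) = (2*c + 14)/(2*c^2 + 5*c - 3)
(3) = (u^2 - 9*u + 20)/(u - 2)
(4) = (n^2 - 2*n - 3)/(n^2 - n - 30)
(5) = (b + 4)/(b + 6)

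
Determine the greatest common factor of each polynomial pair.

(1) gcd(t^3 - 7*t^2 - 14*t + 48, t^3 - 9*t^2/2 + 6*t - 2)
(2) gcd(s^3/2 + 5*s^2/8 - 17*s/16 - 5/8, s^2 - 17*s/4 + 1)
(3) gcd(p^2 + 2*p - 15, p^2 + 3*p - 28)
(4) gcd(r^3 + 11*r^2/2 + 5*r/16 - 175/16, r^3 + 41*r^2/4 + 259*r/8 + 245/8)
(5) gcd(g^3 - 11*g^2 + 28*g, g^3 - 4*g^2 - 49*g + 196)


(1) = t - 2
(2) = gcd((s/2 + 1)*(s - 5/4)*(s + 1/2), (s - 4)*(s - 1/4)) = 1
(3) = 1
(4) = r^2 + 27*r/4 + 35/4
(5) = g^2 - 11*g + 28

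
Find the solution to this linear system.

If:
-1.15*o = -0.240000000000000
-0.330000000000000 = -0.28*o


Then:
No Solution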